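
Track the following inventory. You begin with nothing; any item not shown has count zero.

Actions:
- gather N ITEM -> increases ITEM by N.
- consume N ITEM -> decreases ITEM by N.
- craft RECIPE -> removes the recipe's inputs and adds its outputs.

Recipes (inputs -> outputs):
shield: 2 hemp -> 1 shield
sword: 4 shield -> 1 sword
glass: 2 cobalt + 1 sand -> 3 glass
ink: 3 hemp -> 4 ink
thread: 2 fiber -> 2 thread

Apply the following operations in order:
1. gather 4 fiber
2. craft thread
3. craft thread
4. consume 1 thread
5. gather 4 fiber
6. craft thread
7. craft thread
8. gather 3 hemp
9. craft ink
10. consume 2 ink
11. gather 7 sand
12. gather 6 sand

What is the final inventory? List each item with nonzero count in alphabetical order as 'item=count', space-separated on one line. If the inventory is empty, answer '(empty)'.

After 1 (gather 4 fiber): fiber=4
After 2 (craft thread): fiber=2 thread=2
After 3 (craft thread): thread=4
After 4 (consume 1 thread): thread=3
After 5 (gather 4 fiber): fiber=4 thread=3
After 6 (craft thread): fiber=2 thread=5
After 7 (craft thread): thread=7
After 8 (gather 3 hemp): hemp=3 thread=7
After 9 (craft ink): ink=4 thread=7
After 10 (consume 2 ink): ink=2 thread=7
After 11 (gather 7 sand): ink=2 sand=7 thread=7
After 12 (gather 6 sand): ink=2 sand=13 thread=7

Answer: ink=2 sand=13 thread=7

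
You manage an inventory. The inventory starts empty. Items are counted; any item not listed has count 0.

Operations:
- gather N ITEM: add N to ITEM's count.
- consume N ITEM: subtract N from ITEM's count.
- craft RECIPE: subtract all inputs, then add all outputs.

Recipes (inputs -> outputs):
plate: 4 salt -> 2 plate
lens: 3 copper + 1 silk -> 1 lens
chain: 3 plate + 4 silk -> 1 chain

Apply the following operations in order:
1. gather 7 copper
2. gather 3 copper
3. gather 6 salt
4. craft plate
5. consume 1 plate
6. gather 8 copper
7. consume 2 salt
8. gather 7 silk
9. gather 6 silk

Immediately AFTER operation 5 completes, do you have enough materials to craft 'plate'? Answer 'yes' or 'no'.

Answer: no

Derivation:
After 1 (gather 7 copper): copper=7
After 2 (gather 3 copper): copper=10
After 3 (gather 6 salt): copper=10 salt=6
After 4 (craft plate): copper=10 plate=2 salt=2
After 5 (consume 1 plate): copper=10 plate=1 salt=2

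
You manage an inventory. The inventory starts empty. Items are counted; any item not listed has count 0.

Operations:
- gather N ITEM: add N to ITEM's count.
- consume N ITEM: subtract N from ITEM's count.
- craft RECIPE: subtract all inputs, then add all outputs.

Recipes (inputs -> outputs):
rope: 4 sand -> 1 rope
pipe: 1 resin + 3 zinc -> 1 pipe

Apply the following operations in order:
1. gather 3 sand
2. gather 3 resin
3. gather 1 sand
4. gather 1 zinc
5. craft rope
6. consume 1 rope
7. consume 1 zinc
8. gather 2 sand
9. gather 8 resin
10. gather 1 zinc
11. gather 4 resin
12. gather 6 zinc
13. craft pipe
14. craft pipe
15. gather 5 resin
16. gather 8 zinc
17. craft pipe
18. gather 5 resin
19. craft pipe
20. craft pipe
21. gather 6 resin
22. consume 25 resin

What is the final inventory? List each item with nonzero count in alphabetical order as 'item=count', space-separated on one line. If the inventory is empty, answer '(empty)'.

After 1 (gather 3 sand): sand=3
After 2 (gather 3 resin): resin=3 sand=3
After 3 (gather 1 sand): resin=3 sand=4
After 4 (gather 1 zinc): resin=3 sand=4 zinc=1
After 5 (craft rope): resin=3 rope=1 zinc=1
After 6 (consume 1 rope): resin=3 zinc=1
After 7 (consume 1 zinc): resin=3
After 8 (gather 2 sand): resin=3 sand=2
After 9 (gather 8 resin): resin=11 sand=2
After 10 (gather 1 zinc): resin=11 sand=2 zinc=1
After 11 (gather 4 resin): resin=15 sand=2 zinc=1
After 12 (gather 6 zinc): resin=15 sand=2 zinc=7
After 13 (craft pipe): pipe=1 resin=14 sand=2 zinc=4
After 14 (craft pipe): pipe=2 resin=13 sand=2 zinc=1
After 15 (gather 5 resin): pipe=2 resin=18 sand=2 zinc=1
After 16 (gather 8 zinc): pipe=2 resin=18 sand=2 zinc=9
After 17 (craft pipe): pipe=3 resin=17 sand=2 zinc=6
After 18 (gather 5 resin): pipe=3 resin=22 sand=2 zinc=6
After 19 (craft pipe): pipe=4 resin=21 sand=2 zinc=3
After 20 (craft pipe): pipe=5 resin=20 sand=2
After 21 (gather 6 resin): pipe=5 resin=26 sand=2
After 22 (consume 25 resin): pipe=5 resin=1 sand=2

Answer: pipe=5 resin=1 sand=2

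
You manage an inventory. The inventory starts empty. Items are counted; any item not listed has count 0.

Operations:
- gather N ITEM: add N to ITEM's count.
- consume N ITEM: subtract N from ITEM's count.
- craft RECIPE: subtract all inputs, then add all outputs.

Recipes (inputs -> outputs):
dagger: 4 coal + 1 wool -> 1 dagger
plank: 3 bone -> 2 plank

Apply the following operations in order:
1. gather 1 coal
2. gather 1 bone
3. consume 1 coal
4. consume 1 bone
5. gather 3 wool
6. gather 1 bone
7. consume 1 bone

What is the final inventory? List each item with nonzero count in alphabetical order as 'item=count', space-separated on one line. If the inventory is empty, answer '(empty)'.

After 1 (gather 1 coal): coal=1
After 2 (gather 1 bone): bone=1 coal=1
After 3 (consume 1 coal): bone=1
After 4 (consume 1 bone): (empty)
After 5 (gather 3 wool): wool=3
After 6 (gather 1 bone): bone=1 wool=3
After 7 (consume 1 bone): wool=3

Answer: wool=3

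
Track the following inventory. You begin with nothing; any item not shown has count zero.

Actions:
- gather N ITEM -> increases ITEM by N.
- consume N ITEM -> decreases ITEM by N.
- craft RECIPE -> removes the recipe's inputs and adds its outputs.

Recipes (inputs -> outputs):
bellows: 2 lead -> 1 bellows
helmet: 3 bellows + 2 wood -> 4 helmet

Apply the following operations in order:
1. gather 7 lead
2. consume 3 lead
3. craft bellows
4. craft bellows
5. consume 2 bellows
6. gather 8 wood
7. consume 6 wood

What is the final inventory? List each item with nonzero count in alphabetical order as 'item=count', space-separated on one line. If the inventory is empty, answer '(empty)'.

Answer: wood=2

Derivation:
After 1 (gather 7 lead): lead=7
After 2 (consume 3 lead): lead=4
After 3 (craft bellows): bellows=1 lead=2
After 4 (craft bellows): bellows=2
After 5 (consume 2 bellows): (empty)
After 6 (gather 8 wood): wood=8
After 7 (consume 6 wood): wood=2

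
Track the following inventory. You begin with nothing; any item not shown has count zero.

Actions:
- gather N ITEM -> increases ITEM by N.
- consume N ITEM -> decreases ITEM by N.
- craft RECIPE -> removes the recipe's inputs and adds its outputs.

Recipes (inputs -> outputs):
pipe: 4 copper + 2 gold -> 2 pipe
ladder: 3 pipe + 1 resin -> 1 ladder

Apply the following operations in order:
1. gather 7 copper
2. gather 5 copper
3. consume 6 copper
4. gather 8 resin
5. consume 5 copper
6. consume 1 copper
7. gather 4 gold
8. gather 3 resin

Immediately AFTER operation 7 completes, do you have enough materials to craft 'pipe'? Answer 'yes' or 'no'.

After 1 (gather 7 copper): copper=7
After 2 (gather 5 copper): copper=12
After 3 (consume 6 copper): copper=6
After 4 (gather 8 resin): copper=6 resin=8
After 5 (consume 5 copper): copper=1 resin=8
After 6 (consume 1 copper): resin=8
After 7 (gather 4 gold): gold=4 resin=8

Answer: no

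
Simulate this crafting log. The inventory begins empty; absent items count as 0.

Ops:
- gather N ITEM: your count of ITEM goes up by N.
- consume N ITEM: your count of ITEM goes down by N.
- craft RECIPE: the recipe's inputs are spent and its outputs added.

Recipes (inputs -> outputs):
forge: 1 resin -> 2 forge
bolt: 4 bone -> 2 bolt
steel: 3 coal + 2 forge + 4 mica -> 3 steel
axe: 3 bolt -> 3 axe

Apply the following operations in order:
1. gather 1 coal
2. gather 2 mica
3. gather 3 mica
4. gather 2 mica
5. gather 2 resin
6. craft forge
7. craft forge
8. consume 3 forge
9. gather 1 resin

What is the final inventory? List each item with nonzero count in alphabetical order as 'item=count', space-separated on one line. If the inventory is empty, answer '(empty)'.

After 1 (gather 1 coal): coal=1
After 2 (gather 2 mica): coal=1 mica=2
After 3 (gather 3 mica): coal=1 mica=5
After 4 (gather 2 mica): coal=1 mica=7
After 5 (gather 2 resin): coal=1 mica=7 resin=2
After 6 (craft forge): coal=1 forge=2 mica=7 resin=1
After 7 (craft forge): coal=1 forge=4 mica=7
After 8 (consume 3 forge): coal=1 forge=1 mica=7
After 9 (gather 1 resin): coal=1 forge=1 mica=7 resin=1

Answer: coal=1 forge=1 mica=7 resin=1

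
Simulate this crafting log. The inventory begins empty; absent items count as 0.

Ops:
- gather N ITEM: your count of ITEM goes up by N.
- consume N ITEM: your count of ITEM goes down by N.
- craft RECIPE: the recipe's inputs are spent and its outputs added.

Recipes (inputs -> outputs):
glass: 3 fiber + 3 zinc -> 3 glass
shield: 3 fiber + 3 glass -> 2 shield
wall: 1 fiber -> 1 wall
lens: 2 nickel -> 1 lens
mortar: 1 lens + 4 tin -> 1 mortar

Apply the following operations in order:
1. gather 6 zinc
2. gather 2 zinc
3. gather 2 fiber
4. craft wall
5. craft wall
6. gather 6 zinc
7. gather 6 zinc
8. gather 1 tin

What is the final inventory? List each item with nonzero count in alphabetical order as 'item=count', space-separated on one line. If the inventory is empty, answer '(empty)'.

Answer: tin=1 wall=2 zinc=20

Derivation:
After 1 (gather 6 zinc): zinc=6
After 2 (gather 2 zinc): zinc=8
After 3 (gather 2 fiber): fiber=2 zinc=8
After 4 (craft wall): fiber=1 wall=1 zinc=8
After 5 (craft wall): wall=2 zinc=8
After 6 (gather 6 zinc): wall=2 zinc=14
After 7 (gather 6 zinc): wall=2 zinc=20
After 8 (gather 1 tin): tin=1 wall=2 zinc=20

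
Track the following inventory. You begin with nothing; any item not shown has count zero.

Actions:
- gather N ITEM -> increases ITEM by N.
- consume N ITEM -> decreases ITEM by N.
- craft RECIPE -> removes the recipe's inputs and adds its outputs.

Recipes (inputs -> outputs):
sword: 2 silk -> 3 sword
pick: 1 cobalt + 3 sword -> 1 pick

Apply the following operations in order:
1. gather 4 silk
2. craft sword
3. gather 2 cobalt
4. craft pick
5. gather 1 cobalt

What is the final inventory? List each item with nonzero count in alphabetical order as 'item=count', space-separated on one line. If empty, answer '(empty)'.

After 1 (gather 4 silk): silk=4
After 2 (craft sword): silk=2 sword=3
After 3 (gather 2 cobalt): cobalt=2 silk=2 sword=3
After 4 (craft pick): cobalt=1 pick=1 silk=2
After 5 (gather 1 cobalt): cobalt=2 pick=1 silk=2

Answer: cobalt=2 pick=1 silk=2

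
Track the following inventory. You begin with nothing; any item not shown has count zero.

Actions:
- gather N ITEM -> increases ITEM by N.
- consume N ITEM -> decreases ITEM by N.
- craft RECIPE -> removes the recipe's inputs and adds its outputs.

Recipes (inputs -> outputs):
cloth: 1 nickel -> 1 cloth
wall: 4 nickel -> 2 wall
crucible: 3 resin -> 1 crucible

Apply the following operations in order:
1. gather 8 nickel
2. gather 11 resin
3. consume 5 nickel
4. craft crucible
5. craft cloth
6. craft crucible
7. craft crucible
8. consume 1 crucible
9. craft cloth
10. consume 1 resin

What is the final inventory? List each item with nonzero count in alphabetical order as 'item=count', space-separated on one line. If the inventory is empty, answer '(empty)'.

After 1 (gather 8 nickel): nickel=8
After 2 (gather 11 resin): nickel=8 resin=11
After 3 (consume 5 nickel): nickel=3 resin=11
After 4 (craft crucible): crucible=1 nickel=3 resin=8
After 5 (craft cloth): cloth=1 crucible=1 nickel=2 resin=8
After 6 (craft crucible): cloth=1 crucible=2 nickel=2 resin=5
After 7 (craft crucible): cloth=1 crucible=3 nickel=2 resin=2
After 8 (consume 1 crucible): cloth=1 crucible=2 nickel=2 resin=2
After 9 (craft cloth): cloth=2 crucible=2 nickel=1 resin=2
After 10 (consume 1 resin): cloth=2 crucible=2 nickel=1 resin=1

Answer: cloth=2 crucible=2 nickel=1 resin=1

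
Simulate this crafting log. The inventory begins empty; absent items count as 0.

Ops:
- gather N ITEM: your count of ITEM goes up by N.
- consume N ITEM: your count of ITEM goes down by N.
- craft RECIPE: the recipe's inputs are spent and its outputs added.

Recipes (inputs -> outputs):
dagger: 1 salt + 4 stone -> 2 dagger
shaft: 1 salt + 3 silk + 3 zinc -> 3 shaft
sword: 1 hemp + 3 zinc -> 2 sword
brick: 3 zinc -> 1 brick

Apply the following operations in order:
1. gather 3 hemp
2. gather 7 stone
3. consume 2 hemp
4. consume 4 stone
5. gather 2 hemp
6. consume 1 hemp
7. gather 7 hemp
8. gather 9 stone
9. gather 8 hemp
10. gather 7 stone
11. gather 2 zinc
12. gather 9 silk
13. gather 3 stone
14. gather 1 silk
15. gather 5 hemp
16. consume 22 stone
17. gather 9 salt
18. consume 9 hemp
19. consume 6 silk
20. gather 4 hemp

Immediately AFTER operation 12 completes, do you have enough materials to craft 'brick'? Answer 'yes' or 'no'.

Answer: no

Derivation:
After 1 (gather 3 hemp): hemp=3
After 2 (gather 7 stone): hemp=3 stone=7
After 3 (consume 2 hemp): hemp=1 stone=7
After 4 (consume 4 stone): hemp=1 stone=3
After 5 (gather 2 hemp): hemp=3 stone=3
After 6 (consume 1 hemp): hemp=2 stone=3
After 7 (gather 7 hemp): hemp=9 stone=3
After 8 (gather 9 stone): hemp=9 stone=12
After 9 (gather 8 hemp): hemp=17 stone=12
After 10 (gather 7 stone): hemp=17 stone=19
After 11 (gather 2 zinc): hemp=17 stone=19 zinc=2
After 12 (gather 9 silk): hemp=17 silk=9 stone=19 zinc=2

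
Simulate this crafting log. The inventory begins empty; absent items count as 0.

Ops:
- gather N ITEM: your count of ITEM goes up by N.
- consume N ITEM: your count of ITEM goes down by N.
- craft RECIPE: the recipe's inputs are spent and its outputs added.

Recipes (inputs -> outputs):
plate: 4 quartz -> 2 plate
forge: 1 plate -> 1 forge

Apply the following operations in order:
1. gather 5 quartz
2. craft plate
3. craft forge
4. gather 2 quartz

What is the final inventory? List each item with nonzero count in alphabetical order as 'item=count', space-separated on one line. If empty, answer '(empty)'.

After 1 (gather 5 quartz): quartz=5
After 2 (craft plate): plate=2 quartz=1
After 3 (craft forge): forge=1 plate=1 quartz=1
After 4 (gather 2 quartz): forge=1 plate=1 quartz=3

Answer: forge=1 plate=1 quartz=3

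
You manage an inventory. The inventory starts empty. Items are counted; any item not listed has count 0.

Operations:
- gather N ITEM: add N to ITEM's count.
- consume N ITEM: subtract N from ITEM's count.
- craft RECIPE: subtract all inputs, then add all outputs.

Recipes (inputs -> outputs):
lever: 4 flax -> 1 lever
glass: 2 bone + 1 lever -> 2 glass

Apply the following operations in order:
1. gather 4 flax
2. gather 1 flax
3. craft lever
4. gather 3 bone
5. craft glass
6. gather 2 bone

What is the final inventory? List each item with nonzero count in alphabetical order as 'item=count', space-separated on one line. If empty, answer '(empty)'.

Answer: bone=3 flax=1 glass=2

Derivation:
After 1 (gather 4 flax): flax=4
After 2 (gather 1 flax): flax=5
After 3 (craft lever): flax=1 lever=1
After 4 (gather 3 bone): bone=3 flax=1 lever=1
After 5 (craft glass): bone=1 flax=1 glass=2
After 6 (gather 2 bone): bone=3 flax=1 glass=2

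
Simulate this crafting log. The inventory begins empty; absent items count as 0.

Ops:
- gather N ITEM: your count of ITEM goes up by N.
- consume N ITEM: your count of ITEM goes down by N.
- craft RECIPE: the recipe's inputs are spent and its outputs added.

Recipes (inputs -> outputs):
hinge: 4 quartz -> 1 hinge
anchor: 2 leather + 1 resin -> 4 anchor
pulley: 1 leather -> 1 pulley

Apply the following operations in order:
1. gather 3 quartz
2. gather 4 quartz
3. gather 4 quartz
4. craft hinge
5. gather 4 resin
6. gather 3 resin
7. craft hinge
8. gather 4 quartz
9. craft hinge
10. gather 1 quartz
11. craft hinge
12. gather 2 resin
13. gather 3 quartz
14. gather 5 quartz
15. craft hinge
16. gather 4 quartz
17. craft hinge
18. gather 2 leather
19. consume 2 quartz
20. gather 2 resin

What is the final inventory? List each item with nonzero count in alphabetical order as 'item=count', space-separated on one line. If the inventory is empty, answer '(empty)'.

After 1 (gather 3 quartz): quartz=3
After 2 (gather 4 quartz): quartz=7
After 3 (gather 4 quartz): quartz=11
After 4 (craft hinge): hinge=1 quartz=7
After 5 (gather 4 resin): hinge=1 quartz=7 resin=4
After 6 (gather 3 resin): hinge=1 quartz=7 resin=7
After 7 (craft hinge): hinge=2 quartz=3 resin=7
After 8 (gather 4 quartz): hinge=2 quartz=7 resin=7
After 9 (craft hinge): hinge=3 quartz=3 resin=7
After 10 (gather 1 quartz): hinge=3 quartz=4 resin=7
After 11 (craft hinge): hinge=4 resin=7
After 12 (gather 2 resin): hinge=4 resin=9
After 13 (gather 3 quartz): hinge=4 quartz=3 resin=9
After 14 (gather 5 quartz): hinge=4 quartz=8 resin=9
After 15 (craft hinge): hinge=5 quartz=4 resin=9
After 16 (gather 4 quartz): hinge=5 quartz=8 resin=9
After 17 (craft hinge): hinge=6 quartz=4 resin=9
After 18 (gather 2 leather): hinge=6 leather=2 quartz=4 resin=9
After 19 (consume 2 quartz): hinge=6 leather=2 quartz=2 resin=9
After 20 (gather 2 resin): hinge=6 leather=2 quartz=2 resin=11

Answer: hinge=6 leather=2 quartz=2 resin=11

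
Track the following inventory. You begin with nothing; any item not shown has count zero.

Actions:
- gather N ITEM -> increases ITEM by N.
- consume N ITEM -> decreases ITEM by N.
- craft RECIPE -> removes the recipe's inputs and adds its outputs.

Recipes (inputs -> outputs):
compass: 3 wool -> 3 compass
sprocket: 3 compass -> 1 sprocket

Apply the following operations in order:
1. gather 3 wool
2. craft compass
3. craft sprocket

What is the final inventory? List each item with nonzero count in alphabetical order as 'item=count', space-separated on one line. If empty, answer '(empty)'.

Answer: sprocket=1

Derivation:
After 1 (gather 3 wool): wool=3
After 2 (craft compass): compass=3
After 3 (craft sprocket): sprocket=1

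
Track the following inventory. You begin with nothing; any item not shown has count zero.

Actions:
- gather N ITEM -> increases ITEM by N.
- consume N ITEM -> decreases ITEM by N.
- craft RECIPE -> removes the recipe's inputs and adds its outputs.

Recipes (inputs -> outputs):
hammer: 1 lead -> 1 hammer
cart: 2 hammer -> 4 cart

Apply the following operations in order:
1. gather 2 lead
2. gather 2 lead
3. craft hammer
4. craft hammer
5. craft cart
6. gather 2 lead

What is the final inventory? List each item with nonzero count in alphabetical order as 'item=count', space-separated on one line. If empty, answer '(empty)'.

Answer: cart=4 lead=4

Derivation:
After 1 (gather 2 lead): lead=2
After 2 (gather 2 lead): lead=4
After 3 (craft hammer): hammer=1 lead=3
After 4 (craft hammer): hammer=2 lead=2
After 5 (craft cart): cart=4 lead=2
After 6 (gather 2 lead): cart=4 lead=4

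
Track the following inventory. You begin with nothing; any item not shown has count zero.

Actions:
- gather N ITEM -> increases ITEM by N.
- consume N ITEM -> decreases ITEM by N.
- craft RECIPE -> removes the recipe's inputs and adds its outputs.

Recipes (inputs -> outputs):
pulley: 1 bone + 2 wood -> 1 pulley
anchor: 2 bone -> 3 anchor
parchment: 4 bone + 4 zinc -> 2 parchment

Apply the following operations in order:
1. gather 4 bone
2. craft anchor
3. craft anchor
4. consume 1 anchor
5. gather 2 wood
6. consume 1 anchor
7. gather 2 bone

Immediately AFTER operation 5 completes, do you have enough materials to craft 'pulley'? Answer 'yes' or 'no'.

After 1 (gather 4 bone): bone=4
After 2 (craft anchor): anchor=3 bone=2
After 3 (craft anchor): anchor=6
After 4 (consume 1 anchor): anchor=5
After 5 (gather 2 wood): anchor=5 wood=2

Answer: no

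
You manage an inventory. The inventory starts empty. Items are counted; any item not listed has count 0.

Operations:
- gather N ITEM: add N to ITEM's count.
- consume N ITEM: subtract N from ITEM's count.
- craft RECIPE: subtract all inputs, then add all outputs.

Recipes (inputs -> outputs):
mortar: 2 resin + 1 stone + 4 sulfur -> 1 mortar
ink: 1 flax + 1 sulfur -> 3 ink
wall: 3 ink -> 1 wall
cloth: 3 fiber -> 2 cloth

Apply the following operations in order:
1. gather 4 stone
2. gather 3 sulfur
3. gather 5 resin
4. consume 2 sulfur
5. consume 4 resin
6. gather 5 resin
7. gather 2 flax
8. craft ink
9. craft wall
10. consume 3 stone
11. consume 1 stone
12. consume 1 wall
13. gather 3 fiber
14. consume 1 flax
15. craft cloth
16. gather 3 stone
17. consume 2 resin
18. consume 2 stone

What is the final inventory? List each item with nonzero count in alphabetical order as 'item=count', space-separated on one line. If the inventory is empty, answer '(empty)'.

Answer: cloth=2 resin=4 stone=1

Derivation:
After 1 (gather 4 stone): stone=4
After 2 (gather 3 sulfur): stone=4 sulfur=3
After 3 (gather 5 resin): resin=5 stone=4 sulfur=3
After 4 (consume 2 sulfur): resin=5 stone=4 sulfur=1
After 5 (consume 4 resin): resin=1 stone=4 sulfur=1
After 6 (gather 5 resin): resin=6 stone=4 sulfur=1
After 7 (gather 2 flax): flax=2 resin=6 stone=4 sulfur=1
After 8 (craft ink): flax=1 ink=3 resin=6 stone=4
After 9 (craft wall): flax=1 resin=6 stone=4 wall=1
After 10 (consume 3 stone): flax=1 resin=6 stone=1 wall=1
After 11 (consume 1 stone): flax=1 resin=6 wall=1
After 12 (consume 1 wall): flax=1 resin=6
After 13 (gather 3 fiber): fiber=3 flax=1 resin=6
After 14 (consume 1 flax): fiber=3 resin=6
After 15 (craft cloth): cloth=2 resin=6
After 16 (gather 3 stone): cloth=2 resin=6 stone=3
After 17 (consume 2 resin): cloth=2 resin=4 stone=3
After 18 (consume 2 stone): cloth=2 resin=4 stone=1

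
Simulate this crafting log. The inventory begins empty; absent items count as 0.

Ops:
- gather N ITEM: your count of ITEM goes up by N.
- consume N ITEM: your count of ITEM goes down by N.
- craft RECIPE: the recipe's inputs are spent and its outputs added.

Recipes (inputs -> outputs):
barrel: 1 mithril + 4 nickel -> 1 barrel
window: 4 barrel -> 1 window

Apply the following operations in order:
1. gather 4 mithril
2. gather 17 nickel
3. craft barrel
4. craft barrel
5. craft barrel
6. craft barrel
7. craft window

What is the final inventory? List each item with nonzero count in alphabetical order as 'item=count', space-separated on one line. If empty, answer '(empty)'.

After 1 (gather 4 mithril): mithril=4
After 2 (gather 17 nickel): mithril=4 nickel=17
After 3 (craft barrel): barrel=1 mithril=3 nickel=13
After 4 (craft barrel): barrel=2 mithril=2 nickel=9
After 5 (craft barrel): barrel=3 mithril=1 nickel=5
After 6 (craft barrel): barrel=4 nickel=1
After 7 (craft window): nickel=1 window=1

Answer: nickel=1 window=1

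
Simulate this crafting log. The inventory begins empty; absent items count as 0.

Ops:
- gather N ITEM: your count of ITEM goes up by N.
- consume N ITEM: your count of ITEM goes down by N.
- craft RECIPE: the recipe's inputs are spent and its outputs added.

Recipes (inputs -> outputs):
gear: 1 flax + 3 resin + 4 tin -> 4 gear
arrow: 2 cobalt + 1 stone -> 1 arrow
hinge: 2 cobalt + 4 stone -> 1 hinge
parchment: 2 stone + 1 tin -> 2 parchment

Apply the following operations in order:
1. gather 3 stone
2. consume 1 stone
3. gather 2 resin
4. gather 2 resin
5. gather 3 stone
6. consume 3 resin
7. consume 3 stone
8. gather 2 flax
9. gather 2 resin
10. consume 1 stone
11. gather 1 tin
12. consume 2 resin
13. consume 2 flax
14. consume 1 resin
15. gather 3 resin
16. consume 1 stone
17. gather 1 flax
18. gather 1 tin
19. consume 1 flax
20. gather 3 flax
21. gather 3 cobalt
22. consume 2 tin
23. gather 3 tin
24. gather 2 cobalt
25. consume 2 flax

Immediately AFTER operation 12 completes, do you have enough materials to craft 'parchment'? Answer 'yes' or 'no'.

After 1 (gather 3 stone): stone=3
After 2 (consume 1 stone): stone=2
After 3 (gather 2 resin): resin=2 stone=2
After 4 (gather 2 resin): resin=4 stone=2
After 5 (gather 3 stone): resin=4 stone=5
After 6 (consume 3 resin): resin=1 stone=5
After 7 (consume 3 stone): resin=1 stone=2
After 8 (gather 2 flax): flax=2 resin=1 stone=2
After 9 (gather 2 resin): flax=2 resin=3 stone=2
After 10 (consume 1 stone): flax=2 resin=3 stone=1
After 11 (gather 1 tin): flax=2 resin=3 stone=1 tin=1
After 12 (consume 2 resin): flax=2 resin=1 stone=1 tin=1

Answer: no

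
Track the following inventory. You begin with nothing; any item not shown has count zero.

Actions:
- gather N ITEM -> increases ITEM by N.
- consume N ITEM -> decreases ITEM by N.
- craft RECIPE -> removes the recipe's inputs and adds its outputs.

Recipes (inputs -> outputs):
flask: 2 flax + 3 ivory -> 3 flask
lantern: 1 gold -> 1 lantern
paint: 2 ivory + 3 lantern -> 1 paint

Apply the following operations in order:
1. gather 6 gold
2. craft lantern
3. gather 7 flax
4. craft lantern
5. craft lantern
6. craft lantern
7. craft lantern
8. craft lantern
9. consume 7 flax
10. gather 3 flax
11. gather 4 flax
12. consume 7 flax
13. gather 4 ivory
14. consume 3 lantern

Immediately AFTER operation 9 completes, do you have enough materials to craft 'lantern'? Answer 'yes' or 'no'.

Answer: no

Derivation:
After 1 (gather 6 gold): gold=6
After 2 (craft lantern): gold=5 lantern=1
After 3 (gather 7 flax): flax=7 gold=5 lantern=1
After 4 (craft lantern): flax=7 gold=4 lantern=2
After 5 (craft lantern): flax=7 gold=3 lantern=3
After 6 (craft lantern): flax=7 gold=2 lantern=4
After 7 (craft lantern): flax=7 gold=1 lantern=5
After 8 (craft lantern): flax=7 lantern=6
After 9 (consume 7 flax): lantern=6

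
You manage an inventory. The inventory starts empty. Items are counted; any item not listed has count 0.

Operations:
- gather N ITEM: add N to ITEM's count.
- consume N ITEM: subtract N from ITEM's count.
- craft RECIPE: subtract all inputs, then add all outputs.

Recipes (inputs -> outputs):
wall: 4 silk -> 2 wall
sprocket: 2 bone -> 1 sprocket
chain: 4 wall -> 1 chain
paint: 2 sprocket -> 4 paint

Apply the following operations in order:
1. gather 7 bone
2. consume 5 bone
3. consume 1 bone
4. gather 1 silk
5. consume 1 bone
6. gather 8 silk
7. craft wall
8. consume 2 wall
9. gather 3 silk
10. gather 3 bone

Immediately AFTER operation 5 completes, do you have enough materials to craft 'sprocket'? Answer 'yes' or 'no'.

Answer: no

Derivation:
After 1 (gather 7 bone): bone=7
After 2 (consume 5 bone): bone=2
After 3 (consume 1 bone): bone=1
After 4 (gather 1 silk): bone=1 silk=1
After 5 (consume 1 bone): silk=1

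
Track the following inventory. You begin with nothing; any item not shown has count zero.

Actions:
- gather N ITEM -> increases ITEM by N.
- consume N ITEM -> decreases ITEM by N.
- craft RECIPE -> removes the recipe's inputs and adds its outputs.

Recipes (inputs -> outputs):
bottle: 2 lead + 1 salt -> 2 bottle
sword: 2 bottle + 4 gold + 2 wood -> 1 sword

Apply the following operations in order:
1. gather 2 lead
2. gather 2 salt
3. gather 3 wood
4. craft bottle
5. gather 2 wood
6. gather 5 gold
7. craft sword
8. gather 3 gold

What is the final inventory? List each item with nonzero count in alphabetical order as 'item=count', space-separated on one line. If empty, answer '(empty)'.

Answer: gold=4 salt=1 sword=1 wood=3

Derivation:
After 1 (gather 2 lead): lead=2
After 2 (gather 2 salt): lead=2 salt=2
After 3 (gather 3 wood): lead=2 salt=2 wood=3
After 4 (craft bottle): bottle=2 salt=1 wood=3
After 5 (gather 2 wood): bottle=2 salt=1 wood=5
After 6 (gather 5 gold): bottle=2 gold=5 salt=1 wood=5
After 7 (craft sword): gold=1 salt=1 sword=1 wood=3
After 8 (gather 3 gold): gold=4 salt=1 sword=1 wood=3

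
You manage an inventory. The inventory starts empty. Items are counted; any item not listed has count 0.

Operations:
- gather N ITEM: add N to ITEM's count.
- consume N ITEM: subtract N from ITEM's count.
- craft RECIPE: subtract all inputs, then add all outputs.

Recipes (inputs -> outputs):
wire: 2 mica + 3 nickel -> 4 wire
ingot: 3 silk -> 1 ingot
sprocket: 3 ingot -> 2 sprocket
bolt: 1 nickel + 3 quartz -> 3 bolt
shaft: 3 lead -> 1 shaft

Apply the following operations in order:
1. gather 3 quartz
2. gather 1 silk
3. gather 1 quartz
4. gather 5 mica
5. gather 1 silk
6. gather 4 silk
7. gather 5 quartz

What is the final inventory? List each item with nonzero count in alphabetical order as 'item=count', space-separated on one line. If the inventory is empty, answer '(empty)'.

After 1 (gather 3 quartz): quartz=3
After 2 (gather 1 silk): quartz=3 silk=1
After 3 (gather 1 quartz): quartz=4 silk=1
After 4 (gather 5 mica): mica=5 quartz=4 silk=1
After 5 (gather 1 silk): mica=5 quartz=4 silk=2
After 6 (gather 4 silk): mica=5 quartz=4 silk=6
After 7 (gather 5 quartz): mica=5 quartz=9 silk=6

Answer: mica=5 quartz=9 silk=6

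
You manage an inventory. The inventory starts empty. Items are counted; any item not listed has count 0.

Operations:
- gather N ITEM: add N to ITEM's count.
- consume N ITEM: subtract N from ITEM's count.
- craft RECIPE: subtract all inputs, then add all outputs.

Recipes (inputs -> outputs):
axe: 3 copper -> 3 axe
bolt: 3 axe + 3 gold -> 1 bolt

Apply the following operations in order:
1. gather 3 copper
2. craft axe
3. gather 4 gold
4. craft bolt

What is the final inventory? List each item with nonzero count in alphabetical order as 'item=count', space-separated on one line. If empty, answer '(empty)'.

Answer: bolt=1 gold=1

Derivation:
After 1 (gather 3 copper): copper=3
After 2 (craft axe): axe=3
After 3 (gather 4 gold): axe=3 gold=4
After 4 (craft bolt): bolt=1 gold=1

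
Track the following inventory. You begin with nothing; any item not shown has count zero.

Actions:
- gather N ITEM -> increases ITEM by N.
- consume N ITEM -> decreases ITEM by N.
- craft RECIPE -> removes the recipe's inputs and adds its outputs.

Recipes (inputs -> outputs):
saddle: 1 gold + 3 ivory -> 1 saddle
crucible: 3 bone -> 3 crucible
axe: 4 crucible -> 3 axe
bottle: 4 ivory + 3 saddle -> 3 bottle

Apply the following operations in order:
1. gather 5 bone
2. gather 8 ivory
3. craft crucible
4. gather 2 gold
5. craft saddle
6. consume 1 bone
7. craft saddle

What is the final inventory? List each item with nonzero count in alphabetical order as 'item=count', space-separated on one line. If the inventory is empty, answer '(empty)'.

Answer: bone=1 crucible=3 ivory=2 saddle=2

Derivation:
After 1 (gather 5 bone): bone=5
After 2 (gather 8 ivory): bone=5 ivory=8
After 3 (craft crucible): bone=2 crucible=3 ivory=8
After 4 (gather 2 gold): bone=2 crucible=3 gold=2 ivory=8
After 5 (craft saddle): bone=2 crucible=3 gold=1 ivory=5 saddle=1
After 6 (consume 1 bone): bone=1 crucible=3 gold=1 ivory=5 saddle=1
After 7 (craft saddle): bone=1 crucible=3 ivory=2 saddle=2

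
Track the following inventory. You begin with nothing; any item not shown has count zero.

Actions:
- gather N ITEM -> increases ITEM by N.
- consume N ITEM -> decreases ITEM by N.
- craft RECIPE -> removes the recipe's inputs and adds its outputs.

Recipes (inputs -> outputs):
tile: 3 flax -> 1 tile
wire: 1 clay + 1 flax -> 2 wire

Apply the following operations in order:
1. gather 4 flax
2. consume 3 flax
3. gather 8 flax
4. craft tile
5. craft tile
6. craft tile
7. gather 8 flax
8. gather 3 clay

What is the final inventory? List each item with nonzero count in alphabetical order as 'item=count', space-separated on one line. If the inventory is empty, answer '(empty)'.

Answer: clay=3 flax=8 tile=3

Derivation:
After 1 (gather 4 flax): flax=4
After 2 (consume 3 flax): flax=1
After 3 (gather 8 flax): flax=9
After 4 (craft tile): flax=6 tile=1
After 5 (craft tile): flax=3 tile=2
After 6 (craft tile): tile=3
After 7 (gather 8 flax): flax=8 tile=3
After 8 (gather 3 clay): clay=3 flax=8 tile=3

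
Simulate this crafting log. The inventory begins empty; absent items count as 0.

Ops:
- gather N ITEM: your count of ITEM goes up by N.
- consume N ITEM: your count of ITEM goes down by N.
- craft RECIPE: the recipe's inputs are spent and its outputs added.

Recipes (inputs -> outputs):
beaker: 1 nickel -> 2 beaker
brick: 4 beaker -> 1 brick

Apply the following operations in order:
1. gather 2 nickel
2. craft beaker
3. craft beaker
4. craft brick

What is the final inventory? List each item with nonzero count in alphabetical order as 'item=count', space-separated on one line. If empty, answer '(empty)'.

Answer: brick=1

Derivation:
After 1 (gather 2 nickel): nickel=2
After 2 (craft beaker): beaker=2 nickel=1
After 3 (craft beaker): beaker=4
After 4 (craft brick): brick=1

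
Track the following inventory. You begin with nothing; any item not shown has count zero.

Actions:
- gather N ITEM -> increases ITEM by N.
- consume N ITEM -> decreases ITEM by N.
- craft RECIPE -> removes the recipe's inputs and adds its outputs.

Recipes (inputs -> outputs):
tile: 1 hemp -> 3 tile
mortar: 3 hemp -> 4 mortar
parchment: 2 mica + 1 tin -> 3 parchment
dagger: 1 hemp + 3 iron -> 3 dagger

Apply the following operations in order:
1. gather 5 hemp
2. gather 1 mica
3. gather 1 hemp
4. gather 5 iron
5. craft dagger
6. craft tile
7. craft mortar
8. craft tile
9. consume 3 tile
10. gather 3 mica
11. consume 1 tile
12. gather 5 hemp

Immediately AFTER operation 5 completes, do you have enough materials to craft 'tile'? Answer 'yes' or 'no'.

Answer: yes

Derivation:
After 1 (gather 5 hemp): hemp=5
After 2 (gather 1 mica): hemp=5 mica=1
After 3 (gather 1 hemp): hemp=6 mica=1
After 4 (gather 5 iron): hemp=6 iron=5 mica=1
After 5 (craft dagger): dagger=3 hemp=5 iron=2 mica=1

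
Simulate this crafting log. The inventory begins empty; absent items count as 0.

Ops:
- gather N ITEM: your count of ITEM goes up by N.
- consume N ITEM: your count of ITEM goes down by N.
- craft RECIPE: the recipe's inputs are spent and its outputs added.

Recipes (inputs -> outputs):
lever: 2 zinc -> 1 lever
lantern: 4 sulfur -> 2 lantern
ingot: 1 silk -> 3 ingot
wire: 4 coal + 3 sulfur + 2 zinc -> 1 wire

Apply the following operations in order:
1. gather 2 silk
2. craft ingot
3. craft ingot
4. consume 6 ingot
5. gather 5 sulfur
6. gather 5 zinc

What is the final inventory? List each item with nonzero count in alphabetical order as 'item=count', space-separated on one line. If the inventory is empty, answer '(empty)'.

After 1 (gather 2 silk): silk=2
After 2 (craft ingot): ingot=3 silk=1
After 3 (craft ingot): ingot=6
After 4 (consume 6 ingot): (empty)
After 5 (gather 5 sulfur): sulfur=5
After 6 (gather 5 zinc): sulfur=5 zinc=5

Answer: sulfur=5 zinc=5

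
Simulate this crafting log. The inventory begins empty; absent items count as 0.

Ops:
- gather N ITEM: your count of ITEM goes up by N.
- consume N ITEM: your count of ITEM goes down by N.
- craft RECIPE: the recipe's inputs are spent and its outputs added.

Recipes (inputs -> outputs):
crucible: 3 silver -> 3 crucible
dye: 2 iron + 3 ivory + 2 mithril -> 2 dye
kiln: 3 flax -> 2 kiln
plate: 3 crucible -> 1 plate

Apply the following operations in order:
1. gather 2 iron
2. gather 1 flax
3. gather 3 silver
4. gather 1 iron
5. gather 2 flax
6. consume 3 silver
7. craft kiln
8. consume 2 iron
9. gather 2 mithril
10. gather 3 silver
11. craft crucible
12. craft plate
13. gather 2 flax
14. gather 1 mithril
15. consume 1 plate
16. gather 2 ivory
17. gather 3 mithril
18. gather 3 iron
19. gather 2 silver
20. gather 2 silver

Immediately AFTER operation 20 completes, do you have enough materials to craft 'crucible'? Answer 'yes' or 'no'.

Answer: yes

Derivation:
After 1 (gather 2 iron): iron=2
After 2 (gather 1 flax): flax=1 iron=2
After 3 (gather 3 silver): flax=1 iron=2 silver=3
After 4 (gather 1 iron): flax=1 iron=3 silver=3
After 5 (gather 2 flax): flax=3 iron=3 silver=3
After 6 (consume 3 silver): flax=3 iron=3
After 7 (craft kiln): iron=3 kiln=2
After 8 (consume 2 iron): iron=1 kiln=2
After 9 (gather 2 mithril): iron=1 kiln=2 mithril=2
After 10 (gather 3 silver): iron=1 kiln=2 mithril=2 silver=3
After 11 (craft crucible): crucible=3 iron=1 kiln=2 mithril=2
After 12 (craft plate): iron=1 kiln=2 mithril=2 plate=1
After 13 (gather 2 flax): flax=2 iron=1 kiln=2 mithril=2 plate=1
After 14 (gather 1 mithril): flax=2 iron=1 kiln=2 mithril=3 plate=1
After 15 (consume 1 plate): flax=2 iron=1 kiln=2 mithril=3
After 16 (gather 2 ivory): flax=2 iron=1 ivory=2 kiln=2 mithril=3
After 17 (gather 3 mithril): flax=2 iron=1 ivory=2 kiln=2 mithril=6
After 18 (gather 3 iron): flax=2 iron=4 ivory=2 kiln=2 mithril=6
After 19 (gather 2 silver): flax=2 iron=4 ivory=2 kiln=2 mithril=6 silver=2
After 20 (gather 2 silver): flax=2 iron=4 ivory=2 kiln=2 mithril=6 silver=4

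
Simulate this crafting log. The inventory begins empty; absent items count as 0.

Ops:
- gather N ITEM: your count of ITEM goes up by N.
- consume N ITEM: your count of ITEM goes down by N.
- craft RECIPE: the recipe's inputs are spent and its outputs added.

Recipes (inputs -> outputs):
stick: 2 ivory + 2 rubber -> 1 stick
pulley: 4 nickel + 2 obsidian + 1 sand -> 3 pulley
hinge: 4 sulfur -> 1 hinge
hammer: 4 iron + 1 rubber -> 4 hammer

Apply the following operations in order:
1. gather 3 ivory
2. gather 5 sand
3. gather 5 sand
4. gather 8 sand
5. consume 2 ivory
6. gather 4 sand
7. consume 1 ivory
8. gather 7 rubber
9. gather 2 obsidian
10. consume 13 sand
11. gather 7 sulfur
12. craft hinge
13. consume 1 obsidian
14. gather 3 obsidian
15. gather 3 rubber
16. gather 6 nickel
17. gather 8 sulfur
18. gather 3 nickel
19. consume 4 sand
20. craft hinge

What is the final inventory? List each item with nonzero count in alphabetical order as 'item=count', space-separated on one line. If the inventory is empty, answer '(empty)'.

Answer: hinge=2 nickel=9 obsidian=4 rubber=10 sand=5 sulfur=7

Derivation:
After 1 (gather 3 ivory): ivory=3
After 2 (gather 5 sand): ivory=3 sand=5
After 3 (gather 5 sand): ivory=3 sand=10
After 4 (gather 8 sand): ivory=3 sand=18
After 5 (consume 2 ivory): ivory=1 sand=18
After 6 (gather 4 sand): ivory=1 sand=22
After 7 (consume 1 ivory): sand=22
After 8 (gather 7 rubber): rubber=7 sand=22
After 9 (gather 2 obsidian): obsidian=2 rubber=7 sand=22
After 10 (consume 13 sand): obsidian=2 rubber=7 sand=9
After 11 (gather 7 sulfur): obsidian=2 rubber=7 sand=9 sulfur=7
After 12 (craft hinge): hinge=1 obsidian=2 rubber=7 sand=9 sulfur=3
After 13 (consume 1 obsidian): hinge=1 obsidian=1 rubber=7 sand=9 sulfur=3
After 14 (gather 3 obsidian): hinge=1 obsidian=4 rubber=7 sand=9 sulfur=3
After 15 (gather 3 rubber): hinge=1 obsidian=4 rubber=10 sand=9 sulfur=3
After 16 (gather 6 nickel): hinge=1 nickel=6 obsidian=4 rubber=10 sand=9 sulfur=3
After 17 (gather 8 sulfur): hinge=1 nickel=6 obsidian=4 rubber=10 sand=9 sulfur=11
After 18 (gather 3 nickel): hinge=1 nickel=9 obsidian=4 rubber=10 sand=9 sulfur=11
After 19 (consume 4 sand): hinge=1 nickel=9 obsidian=4 rubber=10 sand=5 sulfur=11
After 20 (craft hinge): hinge=2 nickel=9 obsidian=4 rubber=10 sand=5 sulfur=7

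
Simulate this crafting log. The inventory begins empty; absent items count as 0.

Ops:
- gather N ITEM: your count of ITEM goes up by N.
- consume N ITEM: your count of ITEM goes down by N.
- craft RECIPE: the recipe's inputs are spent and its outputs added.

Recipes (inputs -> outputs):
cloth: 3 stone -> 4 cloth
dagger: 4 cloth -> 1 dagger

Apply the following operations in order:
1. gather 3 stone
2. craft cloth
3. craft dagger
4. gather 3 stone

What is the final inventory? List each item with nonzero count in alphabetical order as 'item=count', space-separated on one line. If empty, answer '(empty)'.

After 1 (gather 3 stone): stone=3
After 2 (craft cloth): cloth=4
After 3 (craft dagger): dagger=1
After 4 (gather 3 stone): dagger=1 stone=3

Answer: dagger=1 stone=3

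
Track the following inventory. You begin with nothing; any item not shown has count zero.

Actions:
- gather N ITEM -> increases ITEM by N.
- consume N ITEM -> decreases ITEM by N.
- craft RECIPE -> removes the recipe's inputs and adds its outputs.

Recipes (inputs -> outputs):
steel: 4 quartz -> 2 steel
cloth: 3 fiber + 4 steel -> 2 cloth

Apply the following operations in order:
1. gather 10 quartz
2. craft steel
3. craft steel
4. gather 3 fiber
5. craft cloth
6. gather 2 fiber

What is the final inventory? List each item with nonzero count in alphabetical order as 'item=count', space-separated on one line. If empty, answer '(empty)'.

Answer: cloth=2 fiber=2 quartz=2

Derivation:
After 1 (gather 10 quartz): quartz=10
After 2 (craft steel): quartz=6 steel=2
After 3 (craft steel): quartz=2 steel=4
After 4 (gather 3 fiber): fiber=3 quartz=2 steel=4
After 5 (craft cloth): cloth=2 quartz=2
After 6 (gather 2 fiber): cloth=2 fiber=2 quartz=2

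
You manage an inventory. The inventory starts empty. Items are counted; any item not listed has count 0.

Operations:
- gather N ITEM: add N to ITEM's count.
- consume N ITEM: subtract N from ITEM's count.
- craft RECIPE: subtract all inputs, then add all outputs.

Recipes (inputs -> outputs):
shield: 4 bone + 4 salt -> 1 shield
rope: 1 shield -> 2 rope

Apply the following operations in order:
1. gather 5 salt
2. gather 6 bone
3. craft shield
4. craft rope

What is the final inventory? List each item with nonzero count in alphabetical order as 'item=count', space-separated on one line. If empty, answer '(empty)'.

Answer: bone=2 rope=2 salt=1

Derivation:
After 1 (gather 5 salt): salt=5
After 2 (gather 6 bone): bone=6 salt=5
After 3 (craft shield): bone=2 salt=1 shield=1
After 4 (craft rope): bone=2 rope=2 salt=1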